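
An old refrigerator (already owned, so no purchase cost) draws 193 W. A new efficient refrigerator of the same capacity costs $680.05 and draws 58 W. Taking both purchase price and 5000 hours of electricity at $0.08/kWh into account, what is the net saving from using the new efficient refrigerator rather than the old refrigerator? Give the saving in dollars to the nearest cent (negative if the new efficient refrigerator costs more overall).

-$626.05

old refrigerator: $0.00 + (193/1000) kW × 5000 h × $0.08 = $0.00 + $77.2 = $77.2
new efficient refrigerator: $680.05 + (58/1000) kW × 5000 h × $0.08 = $680.05 + $23.2 = $703.25
Saving = $77.2 − $703.25 = −$626.05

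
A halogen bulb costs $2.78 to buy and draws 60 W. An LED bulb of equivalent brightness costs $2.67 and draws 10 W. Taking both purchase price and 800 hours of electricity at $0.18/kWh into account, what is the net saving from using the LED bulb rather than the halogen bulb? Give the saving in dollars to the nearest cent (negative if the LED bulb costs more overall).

$7.31

halogen bulb: $2.78 + (60/1000) kW × 800 h × $0.18 = $2.78 + $8.64 = $11.42
LED bulb: $2.67 + (10/1000) kW × 800 h × $0.18 = $2.67 + $1.44 = $4.11
Saving = $11.42 − $4.11 = $7.31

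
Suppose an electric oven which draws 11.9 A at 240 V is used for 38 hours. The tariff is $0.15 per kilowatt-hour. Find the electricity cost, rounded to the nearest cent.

$16.28

Power = 11.9 A × 240 V = 2856 W = 2.856 kW
Energy = 2.856 kW × 38 h = 108.528 kWh
Cost = 108.528 kWh × $0.15/kWh = $16.28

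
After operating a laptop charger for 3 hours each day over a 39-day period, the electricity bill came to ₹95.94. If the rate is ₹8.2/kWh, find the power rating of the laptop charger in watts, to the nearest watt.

100 W

Energy = ₹95.94 ÷ ₹8.2/kWh = 11.7 kWh
Runtime = 3 h/day × 39 days = 117 h
Power = 11.7 kWh ÷ 117 h = 0.1 kW = 100 W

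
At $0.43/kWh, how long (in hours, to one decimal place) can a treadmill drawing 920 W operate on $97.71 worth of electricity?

Energy available = $97.71 ÷ $0.43/kWh = 227.2326 kWh
Hours = 227.2326 kWh ÷ 0.92 kW = 247.0 h

247.0 h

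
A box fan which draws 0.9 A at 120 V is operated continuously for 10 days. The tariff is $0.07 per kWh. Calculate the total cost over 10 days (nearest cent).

Power = 0.9 A × 120 V = 108 W = 0.108 kW
Runtime = 24 h × 10 = 240 h
Energy = 0.108 kW × 240 h = 25.92 kWh
Cost = 25.92 kWh × $0.07/kWh = $1.81

$1.81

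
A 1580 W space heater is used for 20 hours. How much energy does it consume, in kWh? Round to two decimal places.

31.60 kWh

Energy = 1.58 kW × 20 h = 31.6 kWh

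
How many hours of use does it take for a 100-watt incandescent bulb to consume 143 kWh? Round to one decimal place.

1430.0 h

Hours = 143 kWh ÷ 0.1 kW = 1430.0 h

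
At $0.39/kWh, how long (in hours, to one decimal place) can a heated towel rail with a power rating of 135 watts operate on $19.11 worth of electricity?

363.0 h

Energy available = $19.11 ÷ $0.39/kWh = 49 kWh
Hours = 49 kWh ÷ 0.135 kW = 363.0 h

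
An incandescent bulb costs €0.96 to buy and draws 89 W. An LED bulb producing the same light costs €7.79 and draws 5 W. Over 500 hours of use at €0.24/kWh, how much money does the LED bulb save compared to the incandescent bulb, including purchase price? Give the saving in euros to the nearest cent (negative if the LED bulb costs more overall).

incandescent bulb: €0.96 + (89/1000) kW × 500 h × €0.24 = €0.96 + €10.68 = €11.64
LED bulb: €7.79 + (5/1000) kW × 500 h × €0.24 = €7.79 + €0.6 = €8.39
Saving = €11.64 − €8.39 = €3.25

€3.25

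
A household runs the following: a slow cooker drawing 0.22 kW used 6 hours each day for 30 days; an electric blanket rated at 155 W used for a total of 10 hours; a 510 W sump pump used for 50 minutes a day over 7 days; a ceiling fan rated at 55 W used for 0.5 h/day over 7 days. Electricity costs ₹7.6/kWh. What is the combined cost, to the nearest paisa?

₹336.81

slow cooker: Runtime = 6 h/day × 30 days = 180 h
slow cooker: 0.22 kW × 180 h = 39.6 kWh
electric blanket: 0.155 kW × 10 h = 1.55 kWh
sump pump: Runtime = 50 min × 7 = 350 min = 5.833333… h
sump pump: 0.51 kW × 5.833333… h = 2.975 kWh
ceiling fan: Runtime = 0.5 h/day × 7 days = 3.5 h
ceiling fan: 0.055 kW × 3.5 h = 0.1925 kWh
Total energy = 44.3175 kWh
Cost = 44.3175 × ₹7.6 = ₹336.81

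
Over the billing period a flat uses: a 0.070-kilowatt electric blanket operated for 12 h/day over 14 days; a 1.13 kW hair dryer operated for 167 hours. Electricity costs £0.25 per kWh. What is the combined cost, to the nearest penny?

£50.12

electric blanket: Runtime = 12 h/day × 14 days = 168 h
electric blanket: 0.07 kW × 168 h = 11.76 kWh
hair dryer: 1.13 kW × 167 h = 188.71 kWh
Total energy = 200.47 kWh
Cost = 200.47 × £0.25 = £50.12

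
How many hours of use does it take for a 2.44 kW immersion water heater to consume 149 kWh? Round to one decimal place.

Hours = 149 kWh ÷ 2.44 kW = 61.1 h

61.1 h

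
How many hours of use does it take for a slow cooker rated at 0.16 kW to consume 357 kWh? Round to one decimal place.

Hours = 357 kWh ÷ 0.16 kW = 2231.3 h

2231.3 h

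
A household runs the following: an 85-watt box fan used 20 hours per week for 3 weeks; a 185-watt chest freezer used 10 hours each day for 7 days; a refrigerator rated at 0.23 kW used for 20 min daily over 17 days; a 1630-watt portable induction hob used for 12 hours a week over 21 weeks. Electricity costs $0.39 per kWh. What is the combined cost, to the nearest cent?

box fan: Runtime = 20 h/week × 3 weeks = 60 h
box fan: 0.085 kW × 60 h = 5.1 kWh
chest freezer: Runtime = 10 h/day × 7 days = 70 h
chest freezer: 0.185 kW × 70 h = 12.95 kWh
refrigerator: Runtime = 20 min × 17 = 340 min = 5.666666… h
refrigerator: 0.23 kW × 5.666666… h = 1.303333… kWh
portable induction hob: Runtime = 12 h/week × 21 weeks = 252 h
portable induction hob: 1.63 kW × 252 h = 410.76 kWh
Total energy = 430.113333… kWh
Cost = 430.113333… × $0.39 = $167.74

$167.74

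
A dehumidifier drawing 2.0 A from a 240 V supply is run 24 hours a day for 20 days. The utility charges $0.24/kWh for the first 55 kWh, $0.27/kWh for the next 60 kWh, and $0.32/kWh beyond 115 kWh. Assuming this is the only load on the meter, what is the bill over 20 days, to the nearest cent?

Power = 2.0 A × 240 V = 480 W = 0.48 kW
Runtime = 24 h × 20 = 480 h
Energy = 0.48 kW × 480 h = 230.4 kWh
Tier 1 (0–55 kWh): 55 × $0.24 = $13.2
Tier 2 (55–115 kWh): 60 × $0.27 = $16.2
Above 115 kWh: 115.4 × $0.32 = $36.928
Bill = $66.33

$66.33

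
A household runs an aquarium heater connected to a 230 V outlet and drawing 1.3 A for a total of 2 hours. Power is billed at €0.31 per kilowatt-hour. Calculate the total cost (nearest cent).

Power = 1.3 A × 230 V = 299 W = 0.299 kW
Energy = 0.299 kW × 2 h = 0.598 kWh
Cost = 0.598 kWh × €0.31/kWh = €0.19

€0.19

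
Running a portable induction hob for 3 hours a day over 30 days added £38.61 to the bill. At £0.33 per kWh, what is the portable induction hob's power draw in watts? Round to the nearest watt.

1300 W

Energy = £38.61 ÷ £0.33/kWh = 117 kWh
Runtime = 3 h/day × 30 days = 90 h
Power = 117 kWh ÷ 90 h = 1.3 kW = 1300 W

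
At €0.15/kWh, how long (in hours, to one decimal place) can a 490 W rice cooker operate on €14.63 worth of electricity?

Energy available = €14.63 ÷ €0.15/kWh = 97.5333 kWh
Hours = 97.5333 kWh ÷ 0.49 kW = 199.0 h

199.0 h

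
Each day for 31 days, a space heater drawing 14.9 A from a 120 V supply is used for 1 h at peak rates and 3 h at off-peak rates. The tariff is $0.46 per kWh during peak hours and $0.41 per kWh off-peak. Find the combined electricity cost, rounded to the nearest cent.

$93.67

Power = 14.9 A × 120 V = 1788 W = 1.788 kW
Peak energy = 1.788 kW × 1 h × 31 = 55.428 kWh
Off-peak energy = 1.788 kW × 3 h × 31 = 166.284 kWh
Cost = 55.428 × $0.46 + 166.284 × $0.41 = $25.49688 + $68.17644 = $93.67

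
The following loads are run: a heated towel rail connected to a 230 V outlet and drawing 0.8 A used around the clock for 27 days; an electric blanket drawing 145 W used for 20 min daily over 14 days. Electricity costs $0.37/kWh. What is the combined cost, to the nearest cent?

heated towel rail: Power = 0.8 A × 230 V = 184 W = 0.184 kW
heated towel rail: Runtime = 24 h × 27 = 648 h
heated towel rail: 0.184 kW × 648 h = 119.232 kWh
electric blanket: Runtime = 20 min × 14 = 280 min = 4.666666… h
electric blanket: 0.145 kW × 4.666666… h = 0.676666… kWh
Total energy = 119.908666… kWh
Cost = 119.908666… × $0.37 = $44.37

$44.37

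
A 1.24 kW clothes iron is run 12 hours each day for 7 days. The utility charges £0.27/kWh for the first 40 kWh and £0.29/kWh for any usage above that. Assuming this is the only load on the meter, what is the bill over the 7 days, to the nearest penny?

£29.41

Runtime = 12 h/day × 7 days = 84 h
Energy = 1.24 kW × 84 h = 104.16 kWh
Tier 1 (0–40 kWh): 40 × £0.27 = £10.8
Above 40 kWh: 64.16 × £0.29 = £18.6064
Bill = £29.41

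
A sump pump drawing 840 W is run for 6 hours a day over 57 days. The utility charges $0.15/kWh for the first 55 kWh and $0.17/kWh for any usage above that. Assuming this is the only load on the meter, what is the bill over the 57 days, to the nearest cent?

Runtime = 6 h/day × 57 days = 342 h
Energy = 0.84 kW × 342 h = 287.28 kWh
Tier 1 (0–55 kWh): 55 × $0.15 = $8.25
Above 55 kWh: 232.28 × $0.17 = $39.4876
Bill = $47.74

$47.74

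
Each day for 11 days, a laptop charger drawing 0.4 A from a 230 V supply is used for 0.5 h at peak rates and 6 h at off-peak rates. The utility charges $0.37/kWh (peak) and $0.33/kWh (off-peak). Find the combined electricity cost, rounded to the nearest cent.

Power = 0.4 A × 230 V = 92 W = 0.092 kW
Peak energy = 0.092 kW × 0.5 h × 11 = 0.506 kWh
Off-peak energy = 0.092 kW × 6 h × 11 = 6.072 kWh
Cost = 0.506 × $0.37 + 6.072 × $0.33 = $0.18722 + $2.00376 = $2.19

$2.19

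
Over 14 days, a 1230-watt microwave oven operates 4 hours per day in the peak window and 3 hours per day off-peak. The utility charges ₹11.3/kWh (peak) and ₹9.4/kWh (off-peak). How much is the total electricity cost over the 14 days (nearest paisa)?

Peak energy = 1.23 kW × 4 h × 14 = 68.88 kWh
Off-peak energy = 1.23 kW × 3 h × 14 = 51.66 kWh
Cost = 68.88 × ₹11.3 + 51.66 × ₹9.4 = ₹778.344 + ₹485.604 = ₹1263.95

₹1263.95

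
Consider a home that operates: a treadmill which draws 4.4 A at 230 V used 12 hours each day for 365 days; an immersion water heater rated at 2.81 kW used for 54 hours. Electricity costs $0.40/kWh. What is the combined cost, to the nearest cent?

treadmill: Power = 4.4 A × 230 V = 1012 W = 1.012 kW
treadmill: Runtime = 12 h/day × 365 days = 4380 h
treadmill: 1.012 kW × 4380 h = 4432.56 kWh
immersion water heater: 2.81 kW × 54 h = 151.74 kWh
Total energy = 4584.3 kWh
Cost = 4584.3 × $0.40 = $1833.72

$1833.72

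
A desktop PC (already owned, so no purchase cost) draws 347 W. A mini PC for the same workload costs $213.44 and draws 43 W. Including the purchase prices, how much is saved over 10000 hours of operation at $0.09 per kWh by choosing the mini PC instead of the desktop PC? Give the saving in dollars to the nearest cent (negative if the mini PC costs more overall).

$60.16

desktop PC: $0.00 + (347/1000) kW × 10000 h × $0.09 = $0.00 + $312.3 = $312.3
mini PC: $213.44 + (43/1000) kW × 10000 h × $0.09 = $213.44 + $38.7 = $252.14
Saving = $312.3 − $252.14 = $60.16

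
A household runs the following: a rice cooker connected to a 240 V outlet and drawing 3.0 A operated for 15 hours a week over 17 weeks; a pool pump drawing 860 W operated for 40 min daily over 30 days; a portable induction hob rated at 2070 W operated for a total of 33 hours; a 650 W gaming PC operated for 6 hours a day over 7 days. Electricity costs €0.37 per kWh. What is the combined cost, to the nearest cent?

€109.67

rice cooker: Power = 3.0 A × 240 V = 720 W = 0.72 kW
rice cooker: Runtime = 15 h/week × 17 weeks = 255 h
rice cooker: 0.72 kW × 255 h = 183.6 kWh
pool pump: Runtime = 40 min × 30 = 1200 min = 20 h
pool pump: 0.86 kW × 20 h = 17.2 kWh
portable induction hob: 2.07 kW × 33 h = 68.31 kWh
gaming PC: Runtime = 6 h/day × 7 days = 42 h
gaming PC: 0.65 kW × 42 h = 27.3 kWh
Total energy = 296.41 kWh
Cost = 296.41 × €0.37 = €109.67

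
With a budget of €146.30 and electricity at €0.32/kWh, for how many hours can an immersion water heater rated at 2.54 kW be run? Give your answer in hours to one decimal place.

Energy available = €146.30 ÷ €0.32/kWh = 457.1875 kWh
Hours = 457.1875 kWh ÷ 2.54 kW = 180.0 h

180.0 h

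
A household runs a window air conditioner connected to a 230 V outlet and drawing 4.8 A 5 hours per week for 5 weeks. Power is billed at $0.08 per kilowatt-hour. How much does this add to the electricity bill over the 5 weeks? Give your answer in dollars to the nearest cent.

Power = 4.8 A × 230 V = 1104 W = 1.104 kW
Runtime = 5 h/week × 5 weeks = 25 h
Energy = 1.104 kW × 25 h = 27.6 kWh
Cost = 27.6 kWh × $0.08/kWh = $2.21

$2.21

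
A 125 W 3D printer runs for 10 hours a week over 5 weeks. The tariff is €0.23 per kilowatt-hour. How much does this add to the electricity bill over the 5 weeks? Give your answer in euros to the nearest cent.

Runtime = 10 h/week × 5 weeks = 50 h
Energy = 0.125 kW × 50 h = 6.25 kWh
Cost = 6.25 kWh × €0.23/kWh = €1.44

€1.44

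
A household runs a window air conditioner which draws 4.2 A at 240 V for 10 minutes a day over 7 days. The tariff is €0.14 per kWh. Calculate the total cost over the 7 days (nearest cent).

Power = 4.2 A × 240 V = 1008 W = 1.008 kW
Runtime = 10 min × 7 = 70 min = 1.166666… h
Energy = 1.008 kW × 1.166666… h = 1.176 kWh
Cost = 1.176 kWh × €0.14/kWh = €0.16

€0.16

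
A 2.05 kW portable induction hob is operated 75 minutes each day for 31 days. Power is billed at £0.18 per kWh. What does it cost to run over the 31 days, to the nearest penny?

£14.30

Runtime = 75 min × 31 = 2325 min = 38.75 h
Energy = 2.05 kW × 38.75 h = 79.4375 kWh
Cost = 79.4375 kWh × £0.18/kWh = £14.30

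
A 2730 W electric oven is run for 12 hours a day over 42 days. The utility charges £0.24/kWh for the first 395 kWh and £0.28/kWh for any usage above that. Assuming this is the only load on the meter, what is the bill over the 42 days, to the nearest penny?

Runtime = 12 h/day × 42 days = 504 h
Energy = 2.73 kW × 504 h = 1375.92 kWh
Tier 1 (0–395 kWh): 395 × £0.24 = £94.8
Above 395 kWh: 980.92 × £0.28 = £274.6576
Bill = £369.46

£369.46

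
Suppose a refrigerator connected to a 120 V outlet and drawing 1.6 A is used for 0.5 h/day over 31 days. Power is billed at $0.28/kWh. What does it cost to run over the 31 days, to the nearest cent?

Power = 1.6 A × 120 V = 192 W = 0.192 kW
Runtime = 0.5 h/day × 31 days = 15.5 h
Energy = 0.192 kW × 15.5 h = 2.976 kWh
Cost = 2.976 kWh × $0.28/kWh = $0.83

$0.83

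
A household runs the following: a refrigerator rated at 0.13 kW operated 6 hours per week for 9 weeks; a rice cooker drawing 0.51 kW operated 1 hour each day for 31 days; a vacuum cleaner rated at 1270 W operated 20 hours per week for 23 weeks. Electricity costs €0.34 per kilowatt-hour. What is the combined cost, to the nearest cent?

€206.39

refrigerator: Runtime = 6 h/week × 9 weeks = 54 h
refrigerator: 0.13 kW × 54 h = 7.02 kWh
rice cooker: Runtime = 1 h/day × 31 days = 31 h
rice cooker: 0.51 kW × 31 h = 15.81 kWh
vacuum cleaner: Runtime = 20 h/week × 23 weeks = 460 h
vacuum cleaner: 1.27 kW × 460 h = 584.2 kWh
Total energy = 607.03 kWh
Cost = 607.03 × €0.34 = €206.39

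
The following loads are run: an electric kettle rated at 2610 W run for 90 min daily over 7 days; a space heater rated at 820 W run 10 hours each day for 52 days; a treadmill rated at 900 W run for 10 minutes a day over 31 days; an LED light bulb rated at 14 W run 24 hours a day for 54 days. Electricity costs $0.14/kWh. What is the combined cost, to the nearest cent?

electric kettle: Runtime = 90 min × 7 = 630 min = 10.5 h
electric kettle: 2.61 kW × 10.5 h = 27.405 kWh
space heater: Runtime = 10 h/day × 52 days = 520 h
space heater: 0.82 kW × 520 h = 426.4 kWh
treadmill: Runtime = 10 min × 31 = 310 min = 5.166666… h
treadmill: 0.9 kW × 5.166666… h = 4.65 kWh
LED light bulb: Runtime = 24 h × 54 = 1296 h
LED light bulb: 0.014 kW × 1296 h = 18.144 kWh
Total energy = 476.599 kWh
Cost = 476.599 × $0.14 = $66.72

$66.72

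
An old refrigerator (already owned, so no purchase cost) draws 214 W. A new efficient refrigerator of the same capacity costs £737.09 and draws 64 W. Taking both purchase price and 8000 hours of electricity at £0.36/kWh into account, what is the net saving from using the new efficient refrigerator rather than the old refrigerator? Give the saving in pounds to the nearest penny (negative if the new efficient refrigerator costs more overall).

-£305.09

old refrigerator: £0.00 + (214/1000) kW × 8000 h × £0.36 = £0.00 + £616.32 = £616.32
new efficient refrigerator: £737.09 + (64/1000) kW × 8000 h × £0.36 = £737.09 + £184.32 = £921.41
Saving = £616.32 − £921.41 = −£305.09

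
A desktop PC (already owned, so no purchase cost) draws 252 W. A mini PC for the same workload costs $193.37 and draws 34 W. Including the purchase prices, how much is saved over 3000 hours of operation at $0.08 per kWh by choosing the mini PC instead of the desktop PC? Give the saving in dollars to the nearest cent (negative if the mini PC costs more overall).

-$141.05

desktop PC: $0.00 + (252/1000) kW × 3000 h × $0.08 = $0.00 + $60.48 = $60.48
mini PC: $193.37 + (34/1000) kW × 3000 h × $0.08 = $193.37 + $8.16 = $201.53
Saving = $60.48 − $201.53 = −$141.05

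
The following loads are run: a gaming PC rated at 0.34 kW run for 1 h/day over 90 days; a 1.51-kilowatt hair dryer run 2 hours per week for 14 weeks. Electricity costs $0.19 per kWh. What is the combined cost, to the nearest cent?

gaming PC: Runtime = 1 h/day × 90 days = 90 h
gaming PC: 0.34 kW × 90 h = 30.6 kWh
hair dryer: Runtime = 2 h/week × 14 weeks = 28 h
hair dryer: 1.51 kW × 28 h = 42.28 kWh
Total energy = 72.88 kWh
Cost = 72.88 × $0.19 = $13.85

$13.85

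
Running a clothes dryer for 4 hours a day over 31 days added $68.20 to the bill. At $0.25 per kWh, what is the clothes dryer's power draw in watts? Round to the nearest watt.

Energy = $68.20 ÷ $0.25/kWh = 272.8 kWh
Runtime = 4 h/day × 31 days = 124 h
Power = 272.8 kWh ÷ 124 h = 2.2 kW = 2200 W

2200 W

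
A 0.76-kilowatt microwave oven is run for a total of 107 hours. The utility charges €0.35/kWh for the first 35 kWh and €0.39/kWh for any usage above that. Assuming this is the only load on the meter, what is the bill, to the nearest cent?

Energy = 0.76 kW × 107 h = 81.32 kWh
Tier 1 (0–35 kWh): 35 × €0.35 = €12.25
Above 35 kWh: 46.32 × €0.39 = €18.0648
Bill = €30.31

€30.31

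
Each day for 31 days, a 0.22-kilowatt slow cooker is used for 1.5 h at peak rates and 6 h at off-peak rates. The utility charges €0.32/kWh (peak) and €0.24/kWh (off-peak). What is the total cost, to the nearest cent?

Peak energy = 0.22 kW × 1.5 h × 31 = 10.23 kWh
Off-peak energy = 0.22 kW × 6 h × 31 = 40.92 kWh
Cost = 10.23 × €0.32 + 40.92 × €0.24 = €3.2736 + €9.8208 = €13.09

€13.09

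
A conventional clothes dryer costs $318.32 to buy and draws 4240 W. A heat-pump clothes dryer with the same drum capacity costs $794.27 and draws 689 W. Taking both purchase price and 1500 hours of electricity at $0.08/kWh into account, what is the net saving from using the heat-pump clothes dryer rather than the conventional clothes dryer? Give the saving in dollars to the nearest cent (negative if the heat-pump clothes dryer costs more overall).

conventional clothes dryer: $318.32 + (4240/1000) kW × 1500 h × $0.08 = $318.32 + $508.8 = $827.12
heat-pump clothes dryer: $794.27 + (689/1000) kW × 1500 h × $0.08 = $794.27 + $82.68 = $876.95
Saving = $827.12 − $876.95 = −$49.83

-$49.83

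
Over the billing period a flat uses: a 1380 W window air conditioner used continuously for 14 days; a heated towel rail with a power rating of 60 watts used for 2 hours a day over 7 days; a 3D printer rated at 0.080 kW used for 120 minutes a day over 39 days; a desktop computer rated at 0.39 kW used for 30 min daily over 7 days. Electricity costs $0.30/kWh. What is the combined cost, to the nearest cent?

$141.64

window air conditioner: Runtime = 24 h × 14 = 336 h
window air conditioner: 1.38 kW × 336 h = 463.68 kWh
heated towel rail: Runtime = 2 h/day × 7 days = 14 h
heated towel rail: 0.06 kW × 14 h = 0.84 kWh
3D printer: Runtime = 120 min × 39 = 4680 min = 78 h
3D printer: 0.08 kW × 78 h = 6.24 kWh
desktop computer: Runtime = 30 min × 7 = 210 min = 3.5 h
desktop computer: 0.39 kW × 3.5 h = 1.365 kWh
Total energy = 472.125 kWh
Cost = 472.125 × $0.30 = $141.64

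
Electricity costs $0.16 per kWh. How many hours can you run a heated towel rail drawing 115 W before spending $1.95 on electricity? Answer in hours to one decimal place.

106.0 h

Energy available = $1.95 ÷ $0.16/kWh = 12.1875 kWh
Hours = 12.1875 kWh ÷ 0.115 kW = 106.0 h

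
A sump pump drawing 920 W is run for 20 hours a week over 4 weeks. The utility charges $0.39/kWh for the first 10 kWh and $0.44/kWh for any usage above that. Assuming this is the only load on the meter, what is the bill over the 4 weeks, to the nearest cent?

Runtime = 20 h/week × 4 weeks = 80 h
Energy = 0.92 kW × 80 h = 73.6 kWh
Tier 1 (0–10 kWh): 10 × $0.39 = $3.9
Above 10 kWh: 63.6 × $0.44 = $27.984
Bill = $31.88

$31.88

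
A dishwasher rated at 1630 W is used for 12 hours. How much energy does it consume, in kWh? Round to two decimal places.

Energy = 1.63 kW × 12 h = 19.56 kWh

19.56 kWh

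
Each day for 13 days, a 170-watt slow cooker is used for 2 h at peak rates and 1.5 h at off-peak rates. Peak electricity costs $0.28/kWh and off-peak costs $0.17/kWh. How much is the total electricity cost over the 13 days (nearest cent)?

$1.80

Peak energy = 0.17 kW × 2 h × 13 = 4.42 kWh
Off-peak energy = 0.17 kW × 1.5 h × 13 = 3.315 kWh
Cost = 4.42 × $0.28 + 3.315 × $0.17 = $1.2376 + $0.56355 = $1.80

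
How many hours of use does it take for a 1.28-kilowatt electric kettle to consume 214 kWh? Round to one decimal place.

167.2 h

Hours = 214 kWh ÷ 1.28 kW = 167.2 h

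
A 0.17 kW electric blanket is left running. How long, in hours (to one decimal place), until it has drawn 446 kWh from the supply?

2623.5 h

Hours = 446 kWh ÷ 0.17 kW = 2623.5 h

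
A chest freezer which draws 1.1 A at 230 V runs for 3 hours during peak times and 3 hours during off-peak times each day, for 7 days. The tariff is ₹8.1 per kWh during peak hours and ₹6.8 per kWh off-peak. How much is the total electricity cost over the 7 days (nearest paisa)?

₹79.16

Power = 1.1 A × 230 V = 253 W = 0.253 kW
Peak energy = 0.253 kW × 3 h × 7 = 5.313 kWh
Off-peak energy = 0.253 kW × 3 h × 7 = 5.313 kWh
Cost = 5.313 × ₹8.1 + 5.313 × ₹6.8 = ₹43.0353 + ₹36.1284 = ₹79.16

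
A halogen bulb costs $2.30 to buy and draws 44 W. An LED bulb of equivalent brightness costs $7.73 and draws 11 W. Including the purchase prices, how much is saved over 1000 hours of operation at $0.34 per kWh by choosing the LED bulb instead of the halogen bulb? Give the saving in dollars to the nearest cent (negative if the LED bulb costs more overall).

$5.79

halogen bulb: $2.30 + (44/1000) kW × 1000 h × $0.34 = $2.30 + $14.96 = $17.26
LED bulb: $7.73 + (11/1000) kW × 1000 h × $0.34 = $7.73 + $3.74 = $11.47
Saving = $17.26 − $11.47 = $5.79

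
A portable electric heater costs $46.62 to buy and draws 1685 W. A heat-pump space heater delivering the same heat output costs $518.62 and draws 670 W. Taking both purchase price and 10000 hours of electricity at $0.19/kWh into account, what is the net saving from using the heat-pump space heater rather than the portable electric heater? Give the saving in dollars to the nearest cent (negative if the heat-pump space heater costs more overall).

$1456.50

portable electric heater: $46.62 + (1685/1000) kW × 10000 h × $0.19 = $46.62 + $3201.5 = $3248.12
heat-pump space heater: $518.62 + (670/1000) kW × 10000 h × $0.19 = $518.62 + $1273 = $1791.62
Saving = $3248.12 − $1791.62 = $1456.5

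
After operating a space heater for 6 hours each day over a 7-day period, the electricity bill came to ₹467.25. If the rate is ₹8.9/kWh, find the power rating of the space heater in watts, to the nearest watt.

Energy = ₹467.25 ÷ ₹8.9/kWh = 52.5 kWh
Runtime = 6 h/day × 7 days = 42 h
Power = 52.5 kWh ÷ 42 h = 1.25 kW = 1250 W

1250 W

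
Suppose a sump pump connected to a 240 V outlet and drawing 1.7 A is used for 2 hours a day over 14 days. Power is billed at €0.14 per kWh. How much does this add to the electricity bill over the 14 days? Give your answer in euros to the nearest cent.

Power = 1.7 A × 240 V = 408 W = 0.408 kW
Runtime = 2 h/day × 14 days = 28 h
Energy = 0.408 kW × 28 h = 11.424 kWh
Cost = 11.424 kWh × €0.14/kWh = €1.60

€1.60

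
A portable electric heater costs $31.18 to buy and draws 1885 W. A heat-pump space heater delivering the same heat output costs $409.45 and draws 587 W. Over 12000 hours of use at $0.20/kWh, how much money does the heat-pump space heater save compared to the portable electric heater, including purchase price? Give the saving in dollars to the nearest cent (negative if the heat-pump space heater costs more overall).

$2736.93

portable electric heater: $31.18 + (1885/1000) kW × 12000 h × $0.20 = $31.18 + $4524 = $4555.18
heat-pump space heater: $409.45 + (587/1000) kW × 12000 h × $0.20 = $409.45 + $1408.8 = $1818.25
Saving = $4555.18 − $1818.25 = $2736.93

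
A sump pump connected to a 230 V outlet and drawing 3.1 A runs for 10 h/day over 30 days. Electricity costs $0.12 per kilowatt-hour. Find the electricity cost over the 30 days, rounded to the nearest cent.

$25.67

Power = 3.1 A × 230 V = 713 W = 0.713 kW
Runtime = 10 h/day × 30 days = 300 h
Energy = 0.713 kW × 300 h = 213.9 kWh
Cost = 213.9 kWh × $0.12/kWh = $25.67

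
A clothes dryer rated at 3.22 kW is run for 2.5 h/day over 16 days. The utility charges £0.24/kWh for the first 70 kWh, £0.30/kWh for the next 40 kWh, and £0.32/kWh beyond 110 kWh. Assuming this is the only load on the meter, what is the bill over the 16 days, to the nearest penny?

£34.82

Runtime = 2.5 h/day × 16 days = 40 h
Energy = 3.22 kW × 40 h = 128.8 kWh
Tier 1 (0–70 kWh): 70 × £0.24 = £16.8
Tier 2 (70–110 kWh): 40 × £0.30 = £12
Above 110 kWh: 18.8 × £0.32 = £6.016
Bill = £34.82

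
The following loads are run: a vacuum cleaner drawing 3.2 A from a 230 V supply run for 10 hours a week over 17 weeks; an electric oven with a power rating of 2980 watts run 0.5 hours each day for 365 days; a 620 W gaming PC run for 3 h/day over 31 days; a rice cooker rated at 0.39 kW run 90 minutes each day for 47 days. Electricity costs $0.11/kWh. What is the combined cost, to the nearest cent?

vacuum cleaner: Power = 3.2 A × 230 V = 736 W = 0.736 kW
vacuum cleaner: Runtime = 10 h/week × 17 weeks = 170 h
vacuum cleaner: 0.736 kW × 170 h = 125.12 kWh
electric oven: Runtime = 0.5 h/day × 365 days = 182.5 h
electric oven: 2.98 kW × 182.5 h = 543.85 kWh
gaming PC: Runtime = 3 h/day × 31 days = 93 h
gaming PC: 0.62 kW × 93 h = 57.66 kWh
rice cooker: Runtime = 90 min × 47 = 4230 min = 70.5 h
rice cooker: 0.39 kW × 70.5 h = 27.495 kWh
Total energy = 754.125 kWh
Cost = 754.125 × $0.11 = $82.95

$82.95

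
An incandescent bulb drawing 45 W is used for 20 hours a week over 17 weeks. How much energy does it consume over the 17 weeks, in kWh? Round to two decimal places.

15.30 kWh

Runtime = 20 h/week × 17 weeks = 340 h
Energy = 0.045 kW × 340 h = 15.3 kWh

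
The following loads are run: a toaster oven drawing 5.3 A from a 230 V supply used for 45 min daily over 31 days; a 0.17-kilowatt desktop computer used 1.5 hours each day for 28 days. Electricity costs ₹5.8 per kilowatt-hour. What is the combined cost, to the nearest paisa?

₹205.79

toaster oven: Power = 5.3 A × 230 V = 1219 W = 1.219 kW
toaster oven: Runtime = 45 min × 31 = 1395 min = 23.25 h
toaster oven: 1.219 kW × 23.25 h = 28.34175 kWh
desktop computer: Runtime = 1.5 h/day × 28 days = 42 h
desktop computer: 0.17 kW × 42 h = 7.14 kWh
Total energy = 35.48175 kWh
Cost = 35.48175 × ₹5.8 = ₹205.79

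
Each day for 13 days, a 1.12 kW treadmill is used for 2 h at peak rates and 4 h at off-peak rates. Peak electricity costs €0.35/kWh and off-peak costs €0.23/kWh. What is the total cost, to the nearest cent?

€23.59

Peak energy = 1.12 kW × 2 h × 13 = 29.12 kWh
Off-peak energy = 1.12 kW × 4 h × 13 = 58.24 kWh
Cost = 29.12 × €0.35 + 58.24 × €0.23 = €10.192 + €13.3952 = €23.59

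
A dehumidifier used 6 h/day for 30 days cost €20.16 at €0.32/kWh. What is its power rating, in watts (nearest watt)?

350 W

Energy = €20.16 ÷ €0.32/kWh = 63 kWh
Runtime = 6 h/day × 30 days = 180 h
Power = 63 kWh ÷ 180 h = 0.35 kW = 350 W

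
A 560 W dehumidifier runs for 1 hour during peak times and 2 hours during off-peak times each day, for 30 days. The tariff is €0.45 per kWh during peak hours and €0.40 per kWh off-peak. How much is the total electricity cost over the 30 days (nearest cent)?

€21.00

Peak energy = 0.56 kW × 1 h × 30 = 16.8 kWh
Off-peak energy = 0.56 kW × 2 h × 30 = 33.6 kWh
Cost = 16.8 × €0.45 + 33.6 × €0.40 = €7.56 + €13.44 = €21.00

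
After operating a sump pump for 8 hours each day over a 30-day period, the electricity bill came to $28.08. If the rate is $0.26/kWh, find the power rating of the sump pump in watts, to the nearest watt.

450 W

Energy = $28.08 ÷ $0.26/kWh = 108 kWh
Runtime = 8 h/day × 30 days = 240 h
Power = 108 kWh ÷ 240 h = 0.45 kW = 450 W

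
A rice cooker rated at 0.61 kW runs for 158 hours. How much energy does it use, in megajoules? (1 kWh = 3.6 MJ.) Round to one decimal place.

347.0 MJ

Energy = 0.61 kW × 158 h = 96.38 kWh
= 96.38 × 3.6 MJ = 347.0 MJ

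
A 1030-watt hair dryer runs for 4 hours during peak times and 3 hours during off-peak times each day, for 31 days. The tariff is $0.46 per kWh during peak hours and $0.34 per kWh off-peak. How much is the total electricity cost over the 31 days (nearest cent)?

$91.32

Peak energy = 1.03 kW × 4 h × 31 = 127.72 kWh
Off-peak energy = 1.03 kW × 3 h × 31 = 95.79 kWh
Cost = 127.72 × $0.46 + 95.79 × $0.34 = $58.7512 + $32.5686 = $91.32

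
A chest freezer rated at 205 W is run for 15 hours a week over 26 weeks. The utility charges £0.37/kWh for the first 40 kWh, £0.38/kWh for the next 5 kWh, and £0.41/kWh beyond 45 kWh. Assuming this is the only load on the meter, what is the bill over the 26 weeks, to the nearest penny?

Runtime = 15 h/week × 26 weeks = 390 h
Energy = 0.205 kW × 390 h = 79.95 kWh
Tier 1 (0–40 kWh): 40 × £0.37 = £14.8
Tier 2 (40–45 kWh): 5 × £0.38 = £1.9
Above 45 kWh: 34.95 × £0.41 = £14.3295
Bill = £31.03

£31.03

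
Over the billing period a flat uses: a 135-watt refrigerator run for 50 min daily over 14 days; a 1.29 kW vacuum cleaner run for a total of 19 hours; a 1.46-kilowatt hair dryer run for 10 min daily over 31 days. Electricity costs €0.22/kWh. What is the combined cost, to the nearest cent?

refrigerator: Runtime = 50 min × 14 = 700 min = 11.666666… h
refrigerator: 0.135 kW × 11.666666… h = 1.575 kWh
vacuum cleaner: 1.29 kW × 19 h = 24.51 kWh
hair dryer: Runtime = 10 min × 31 = 310 min = 5.166666… h
hair dryer: 1.46 kW × 5.166666… h = 7.543333… kWh
Total energy = 33.628333… kWh
Cost = 33.628333… × €0.22 = €7.40

€7.40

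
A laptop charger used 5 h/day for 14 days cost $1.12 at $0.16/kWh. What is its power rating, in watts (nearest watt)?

Energy = $1.12 ÷ $0.16/kWh = 7 kWh
Runtime = 5 h/day × 14 days = 70 h
Power = 7 kWh ÷ 70 h = 0.1 kW = 100 W

100 W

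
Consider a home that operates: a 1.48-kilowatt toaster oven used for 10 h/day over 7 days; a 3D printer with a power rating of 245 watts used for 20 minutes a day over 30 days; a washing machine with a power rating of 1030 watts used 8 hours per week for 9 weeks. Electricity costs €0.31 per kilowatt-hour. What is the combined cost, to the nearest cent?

€55.87

toaster oven: Runtime = 10 h/day × 7 days = 70 h
toaster oven: 1.48 kW × 70 h = 103.6 kWh
3D printer: Runtime = 20 min × 30 = 600 min = 10 h
3D printer: 0.245 kW × 10 h = 2.45 kWh
washing machine: Runtime = 8 h/week × 9 weeks = 72 h
washing machine: 1.03 kW × 72 h = 74.16 kWh
Total energy = 180.21 kWh
Cost = 180.21 × €0.31 = €55.87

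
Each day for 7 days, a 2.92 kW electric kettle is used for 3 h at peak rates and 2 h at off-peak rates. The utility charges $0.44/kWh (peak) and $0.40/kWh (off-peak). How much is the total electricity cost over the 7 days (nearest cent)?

$43.33

Peak energy = 2.92 kW × 3 h × 7 = 61.32 kWh
Off-peak energy = 2.92 kW × 2 h × 7 = 40.88 kWh
Cost = 61.32 × $0.44 + 40.88 × $0.40 = $26.9808 + $16.352 = $43.33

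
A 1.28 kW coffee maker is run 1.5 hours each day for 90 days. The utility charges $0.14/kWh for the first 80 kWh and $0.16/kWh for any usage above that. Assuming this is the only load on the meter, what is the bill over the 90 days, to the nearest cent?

$26.05

Runtime = 1.5 h/day × 90 days = 135 h
Energy = 1.28 kW × 135 h = 172.8 kWh
Tier 1 (0–80 kWh): 80 × $0.14 = $11.2
Above 80 kWh: 92.8 × $0.16 = $14.848
Bill = $26.05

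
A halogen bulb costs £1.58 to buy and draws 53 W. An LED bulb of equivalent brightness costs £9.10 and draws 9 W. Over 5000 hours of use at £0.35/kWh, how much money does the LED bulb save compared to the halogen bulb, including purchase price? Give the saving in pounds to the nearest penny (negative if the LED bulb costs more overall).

halogen bulb: £1.58 + (53/1000) kW × 5000 h × £0.35 = £1.58 + £92.75 = £94.33
LED bulb: £9.10 + (9/1000) kW × 5000 h × £0.35 = £9.10 + £15.75 = £24.85
Saving = £94.33 − £24.85 = £69.48

£69.48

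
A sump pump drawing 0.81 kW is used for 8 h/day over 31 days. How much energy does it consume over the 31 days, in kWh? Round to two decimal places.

200.88 kWh

Runtime = 8 h/day × 31 days = 248 h
Energy = 0.81 kW × 248 h = 200.88 kWh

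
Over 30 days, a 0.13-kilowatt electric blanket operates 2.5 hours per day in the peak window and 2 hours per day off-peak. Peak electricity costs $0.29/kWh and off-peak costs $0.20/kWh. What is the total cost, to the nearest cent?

Peak energy = 0.13 kW × 2.5 h × 30 = 9.75 kWh
Off-peak energy = 0.13 kW × 2 h × 30 = 7.8 kWh
Cost = 9.75 × $0.29 + 7.8 × $0.20 = $2.8275 + $1.56 = $4.39

$4.39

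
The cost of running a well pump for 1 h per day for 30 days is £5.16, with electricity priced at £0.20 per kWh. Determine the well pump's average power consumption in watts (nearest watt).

Energy = £5.16 ÷ £0.20/kWh = 25.8 kWh
Runtime = 1 h/day × 30 days = 30 h
Power = 25.8 kWh ÷ 30 h = 0.86 kW = 860 W

860 W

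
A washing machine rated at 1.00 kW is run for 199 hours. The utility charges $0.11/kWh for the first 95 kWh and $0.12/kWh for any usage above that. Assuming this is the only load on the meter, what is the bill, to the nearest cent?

Energy = 1 kW × 199 h = 199 kWh
Tier 1 (0–95 kWh): 95 × $0.11 = $10.45
Above 95 kWh: 104 × $0.12 = $12.48
Bill = $22.93

$22.93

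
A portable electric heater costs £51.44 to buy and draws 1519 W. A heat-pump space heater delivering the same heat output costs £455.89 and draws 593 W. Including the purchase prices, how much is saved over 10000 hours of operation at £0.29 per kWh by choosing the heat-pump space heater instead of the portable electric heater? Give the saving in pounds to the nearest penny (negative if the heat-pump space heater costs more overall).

portable electric heater: £51.44 + (1519/1000) kW × 10000 h × £0.29 = £51.44 + £4405.1 = £4456.54
heat-pump space heater: £455.89 + (593/1000) kW × 10000 h × £0.29 = £455.89 + £1719.7 = £2175.59
Saving = £4456.54 − £2175.59 = £2280.95

£2280.95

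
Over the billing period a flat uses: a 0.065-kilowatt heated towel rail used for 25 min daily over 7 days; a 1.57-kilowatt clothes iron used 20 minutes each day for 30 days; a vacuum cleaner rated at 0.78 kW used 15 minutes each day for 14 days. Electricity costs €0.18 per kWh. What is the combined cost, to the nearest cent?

heated towel rail: Runtime = 25 min × 7 = 175 min = 2.916666… h
heated towel rail: 0.065 kW × 2.916666… h = 0.189583… kWh
clothes iron: Runtime = 20 min × 30 = 600 min = 10 h
clothes iron: 1.57 kW × 10 h = 15.7 kWh
vacuum cleaner: Runtime = 15 min × 14 = 210 min = 3.5 h
vacuum cleaner: 0.78 kW × 3.5 h = 2.73 kWh
Total energy = 18.619583… kWh
Cost = 18.619583… × €0.18 = €3.35

€3.35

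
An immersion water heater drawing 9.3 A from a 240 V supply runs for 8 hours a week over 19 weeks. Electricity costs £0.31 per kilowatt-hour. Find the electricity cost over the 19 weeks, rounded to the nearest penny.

Power = 9.3 A × 240 V = 2232 W = 2.232 kW
Runtime = 8 h/week × 19 weeks = 152 h
Energy = 2.232 kW × 152 h = 339.264 kWh
Cost = 339.264 kWh × £0.31/kWh = £105.17

£105.17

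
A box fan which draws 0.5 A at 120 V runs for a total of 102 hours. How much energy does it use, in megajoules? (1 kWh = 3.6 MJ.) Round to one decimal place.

Power = 0.5 A × 120 V = 60 W = 0.06 kW
Energy = 0.06 kW × 102 h = 6.12 kWh
= 6.12 × 3.6 MJ = 22.0 MJ

22.0 MJ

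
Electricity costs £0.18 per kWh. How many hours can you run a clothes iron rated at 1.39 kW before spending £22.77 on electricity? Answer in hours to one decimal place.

Energy available = £22.77 ÷ £0.18/kWh = 126.5 kWh
Hours = 126.5 kWh ÷ 1.39 kW = 91.0 h

91.0 h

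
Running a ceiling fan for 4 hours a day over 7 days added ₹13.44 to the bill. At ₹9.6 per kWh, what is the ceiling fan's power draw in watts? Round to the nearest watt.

Energy = ₹13.44 ÷ ₹9.6/kWh = 1.4 kWh
Runtime = 4 h/day × 7 days = 28 h
Power = 1.4 kWh ÷ 28 h = 0.05 kW = 50 W

50 W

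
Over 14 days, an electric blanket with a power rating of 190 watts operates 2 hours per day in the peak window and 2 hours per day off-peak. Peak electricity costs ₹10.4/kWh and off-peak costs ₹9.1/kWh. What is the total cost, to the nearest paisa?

Peak energy = 0.19 kW × 2 h × 14 = 5.32 kWh
Off-peak energy = 0.19 kW × 2 h × 14 = 5.32 kWh
Cost = 5.32 × ₹10.4 + 5.32 × ₹9.1 = ₹55.328 + ₹48.412 = ₹103.74

₹103.74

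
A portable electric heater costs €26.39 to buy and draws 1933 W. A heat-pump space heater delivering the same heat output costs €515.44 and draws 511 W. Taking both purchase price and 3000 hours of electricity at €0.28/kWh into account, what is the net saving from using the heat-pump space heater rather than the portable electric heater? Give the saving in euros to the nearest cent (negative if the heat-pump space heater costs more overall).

€705.43

portable electric heater: €26.39 + (1933/1000) kW × 3000 h × €0.28 = €26.39 + €1623.72 = €1650.11
heat-pump space heater: €515.44 + (511/1000) kW × 3000 h × €0.28 = €515.44 + €429.24 = €944.68
Saving = €1650.11 − €944.68 = €705.43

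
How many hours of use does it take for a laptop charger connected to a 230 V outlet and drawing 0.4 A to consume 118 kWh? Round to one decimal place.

Power = 0.4 A × 230 V = 92 W = 0.092 kW
Hours = 118 kWh ÷ 0.092 kW = 1282.6 h

1282.6 h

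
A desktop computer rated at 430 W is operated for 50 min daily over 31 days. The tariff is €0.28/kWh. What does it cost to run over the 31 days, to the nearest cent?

Runtime = 50 min × 31 = 1550 min = 25.833333… h
Energy = 0.43 kW × 25.833333… h = 11.108333… kWh
Cost = 11.108333… kWh × €0.28/kWh = €3.11

€3.11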